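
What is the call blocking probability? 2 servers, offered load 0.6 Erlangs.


B(N,A) = (A^N/N!) / sum(A^k/k!, k=0..N) with N=2, A=0.6 = 0.1011

0.1011


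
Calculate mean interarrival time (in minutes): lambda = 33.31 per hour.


Mean interarrival time = 60/lambda = 60/33.31 = 1.8 minutes

1.8 minutes


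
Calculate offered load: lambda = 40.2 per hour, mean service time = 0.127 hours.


Offered load a = lambda * E[S] = 40.2 * 0.127 = 5.11 Erlangs

5.11 Erlangs


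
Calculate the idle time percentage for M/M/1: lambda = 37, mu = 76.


Idle fraction = (1 - rho) * 100 = (1 - 37/76) * 100 = 51.3%

51.3%


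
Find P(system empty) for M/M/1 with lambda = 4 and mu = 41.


P0 = 1 - rho = 1 - 4/41 = 0.9024

0.9024


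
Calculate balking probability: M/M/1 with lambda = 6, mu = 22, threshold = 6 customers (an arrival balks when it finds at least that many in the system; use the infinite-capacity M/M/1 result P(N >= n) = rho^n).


P(N >= 6) = rho^6 = (6/22)^6 = 0.0004

0.0004


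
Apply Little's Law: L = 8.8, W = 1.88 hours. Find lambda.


lambda = L / W = 8.8 / 1.88 = 4.68 per hour

4.68 per hour


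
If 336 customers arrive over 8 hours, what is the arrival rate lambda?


lambda = total arrivals / time = 336 / 8 = 42.0 per hour

42.0 per hour


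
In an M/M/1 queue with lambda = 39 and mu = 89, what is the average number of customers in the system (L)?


rho = 39/89; L = rho/(1-rho) = 0.78

0.78


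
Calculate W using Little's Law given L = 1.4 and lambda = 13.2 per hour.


W = L / lambda = 1.4 / 13.2 = 0.1061 hours

0.1061 hours


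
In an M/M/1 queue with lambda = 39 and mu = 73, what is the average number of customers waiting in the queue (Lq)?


rho = 39/73; Lq = rho^2/(1-rho) = 0.61

0.61


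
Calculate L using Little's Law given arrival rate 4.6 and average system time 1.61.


L = lambda * W = 4.6 * 1.61 = 7.41

7.41


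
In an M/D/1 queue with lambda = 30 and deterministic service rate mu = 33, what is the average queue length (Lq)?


M/D/1: Lq = rho^2 / (2*(1-rho)) where rho = 30/33; Lq = 4.55

4.55


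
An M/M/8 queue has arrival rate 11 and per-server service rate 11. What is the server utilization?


rho = lambda/(c*mu) = 11/(8*11) = 0.125

0.125


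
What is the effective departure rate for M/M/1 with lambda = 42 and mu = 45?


For a stable queue (lambda < mu), throughput = lambda = 42 per hour

42 per hour


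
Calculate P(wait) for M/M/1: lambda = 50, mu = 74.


P(wait) = rho = lambda/mu = 50/74 = 0.6757

0.6757


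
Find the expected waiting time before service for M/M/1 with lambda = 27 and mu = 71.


rho = 27/71; Wq = rho/(mu - lambda) = 0.0086 hours

0.0086 hours


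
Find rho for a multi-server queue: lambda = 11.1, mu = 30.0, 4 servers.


rho = lambda / (c * mu) = 11.1 / (4 * 30.0) = 0.0925

0.0925


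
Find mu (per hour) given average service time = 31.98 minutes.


mu = 60 / avg_service_time = 60 / 31.98 = 1.88 per hour

1.88 per hour


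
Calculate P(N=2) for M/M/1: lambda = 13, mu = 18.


rho = 13/18; P(n) = (1-rho)*rho^n = (1-13/18)*(13/18)^2 = 0.1449

0.1449


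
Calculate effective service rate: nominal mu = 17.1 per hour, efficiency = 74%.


Effective rate = mu * efficiency = 17.1 * 0.74 = 12.65 per hour

12.65 per hour


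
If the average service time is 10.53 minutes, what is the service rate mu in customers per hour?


mu = 60 / avg_service_time = 60 / 10.53 = 5.7 per hour

5.7 per hour


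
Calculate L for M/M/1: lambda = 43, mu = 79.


rho = 43/79; L = rho/(1-rho) = 1.19

1.19


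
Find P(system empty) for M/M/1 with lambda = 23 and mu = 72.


P0 = 1 - rho = 1 - 23/72 = 0.6806

0.6806


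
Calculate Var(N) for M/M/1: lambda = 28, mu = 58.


rho = 28/58; Var(N) = rho/(1-rho)^2 = 1.8

1.8


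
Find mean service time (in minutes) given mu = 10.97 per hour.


Mean service time = 60/mu = 60/10.97 = 5.47 minutes

5.47 minutes


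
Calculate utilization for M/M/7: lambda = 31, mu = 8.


rho = lambda/(c*mu) = 31/(7*8) = 0.5536

0.5536


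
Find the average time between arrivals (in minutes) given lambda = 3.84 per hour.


Mean interarrival time = 60/lambda = 60/3.84 = 15.63 minutes

15.63 minutes


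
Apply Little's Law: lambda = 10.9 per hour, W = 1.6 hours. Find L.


L = lambda * W = 10.9 * 1.6 = 17.44

17.44


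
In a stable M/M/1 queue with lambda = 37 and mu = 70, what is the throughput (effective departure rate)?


For a stable queue (lambda < mu), throughput = lambda = 37 per hour

37 per hour


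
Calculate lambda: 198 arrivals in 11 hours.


lambda = total arrivals / time = 198 / 11 = 18.0 per hour

18.0 per hour


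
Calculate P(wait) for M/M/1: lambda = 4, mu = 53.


P(wait) = rho = lambda/mu = 4/53 = 0.0755

0.0755


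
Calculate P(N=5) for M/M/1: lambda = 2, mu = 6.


rho = 2/6; P(n) = (1-rho)*rho^n = (1-2/6)*(2/6)^5 = 0.0027

0.0027


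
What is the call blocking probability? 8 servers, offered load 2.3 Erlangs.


B(N,A) = (A^N/N!) / sum(A^k/k!, k=0..N) with N=8, A=2.3 = 0.0019

0.0019


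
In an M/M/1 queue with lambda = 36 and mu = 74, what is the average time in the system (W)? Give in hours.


W = 1/(mu - lambda) = 1/(74 - 36) = 0.0263 hours

0.0263 hours


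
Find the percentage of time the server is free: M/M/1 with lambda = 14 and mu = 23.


Idle fraction = (1 - rho) * 100 = (1 - 14/23) * 100 = 39.1%

39.1%


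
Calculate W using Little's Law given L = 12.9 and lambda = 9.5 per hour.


W = L / lambda = 12.9 / 9.5 = 1.3579 hours

1.3579 hours


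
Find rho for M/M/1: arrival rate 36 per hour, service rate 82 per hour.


rho = lambda/mu = 36/82 = 0.439

0.439


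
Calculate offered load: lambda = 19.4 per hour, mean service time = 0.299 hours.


Offered load a = lambda * E[S] = 19.4 * 0.299 = 5.8 Erlangs

5.8 Erlangs


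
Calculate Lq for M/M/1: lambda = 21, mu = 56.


rho = 21/56; Lq = rho^2/(1-rho) = 0.23

0.23


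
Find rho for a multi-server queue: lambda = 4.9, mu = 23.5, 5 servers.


rho = lambda / (c * mu) = 4.9 / (5 * 23.5) = 0.0417

0.0417


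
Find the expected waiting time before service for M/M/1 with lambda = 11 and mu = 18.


rho = 11/18; Wq = rho/(mu - lambda) = 0.0873 hours

0.0873 hours


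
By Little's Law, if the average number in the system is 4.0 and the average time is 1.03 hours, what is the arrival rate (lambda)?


lambda = L / W = 4.0 / 1.03 = 3.88 per hour

3.88 per hour


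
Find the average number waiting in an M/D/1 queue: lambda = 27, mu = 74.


M/D/1: Lq = rho^2 / (2*(1-rho)) where rho = 27/74; Lq = 0.1

0.1


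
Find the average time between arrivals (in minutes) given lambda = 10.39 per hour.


Mean interarrival time = 60/lambda = 60/10.39 = 5.77 minutes

5.77 minutes


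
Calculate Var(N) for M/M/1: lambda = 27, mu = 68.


rho = 27/68; Var(N) = rho/(1-rho)^2 = 1.09

1.09


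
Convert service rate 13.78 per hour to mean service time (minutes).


Mean service time = 60/mu = 60/13.78 = 4.35 minutes

4.35 minutes


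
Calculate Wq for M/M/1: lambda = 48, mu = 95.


rho = 48/95; Wq = rho/(mu - lambda) = 0.0108 hours

0.0108 hours


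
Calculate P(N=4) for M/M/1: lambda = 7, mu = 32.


rho = 7/32; P(n) = (1-rho)*rho^n = (1-7/32)*(7/32)^4 = 0.0018

0.0018


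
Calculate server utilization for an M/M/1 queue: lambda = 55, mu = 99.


rho = lambda/mu = 55/99 = 0.5556

0.5556


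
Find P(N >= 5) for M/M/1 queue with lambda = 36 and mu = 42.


P(N >= 5) = rho^5 = (36/42)^5 = 0.4627

0.4627


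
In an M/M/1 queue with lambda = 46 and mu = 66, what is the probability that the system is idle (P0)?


P0 = 1 - rho = 1 - 46/66 = 0.303

0.303


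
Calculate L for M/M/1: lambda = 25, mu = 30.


rho = 25/30; L = rho/(1-rho) = 5.0

5.0


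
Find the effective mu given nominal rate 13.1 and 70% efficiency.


Effective rate = mu * efficiency = 13.1 * 0.7 = 9.17 per hour

9.17 per hour


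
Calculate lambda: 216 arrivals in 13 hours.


lambda = total arrivals / time = 216 / 13 = 16.62 per hour

16.62 per hour


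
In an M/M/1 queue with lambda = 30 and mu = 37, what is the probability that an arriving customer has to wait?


P(wait) = rho = lambda/mu = 30/37 = 0.8108

0.8108


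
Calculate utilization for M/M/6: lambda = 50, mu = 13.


rho = lambda/(c*mu) = 50/(6*13) = 0.641

0.641


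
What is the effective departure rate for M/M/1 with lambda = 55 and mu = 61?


For a stable queue (lambda < mu), throughput = lambda = 55 per hour

55 per hour


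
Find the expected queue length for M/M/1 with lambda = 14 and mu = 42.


rho = 14/42; Lq = rho^2/(1-rho) = 0.17

0.17


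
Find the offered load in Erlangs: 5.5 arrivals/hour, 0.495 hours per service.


Offered load a = lambda * E[S] = 5.5 * 0.495 = 2.72 Erlangs

2.72 Erlangs


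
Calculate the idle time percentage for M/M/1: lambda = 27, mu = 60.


Idle fraction = (1 - rho) * 100 = (1 - 27/60) * 100 = 55.0%

55.0%


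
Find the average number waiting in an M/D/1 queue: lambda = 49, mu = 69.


M/D/1: Lq = rho^2 / (2*(1-rho)) where rho = 49/69; Lq = 0.87

0.87


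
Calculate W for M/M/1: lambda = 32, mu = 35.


W = 1/(mu - lambda) = 1/(35 - 32) = 0.3333 hours

0.3333 hours


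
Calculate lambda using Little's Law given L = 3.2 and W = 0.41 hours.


lambda = L / W = 3.2 / 0.41 = 7.8 per hour

7.8 per hour


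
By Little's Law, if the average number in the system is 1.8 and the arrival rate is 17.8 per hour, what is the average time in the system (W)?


W = L / lambda = 1.8 / 17.8 = 0.1011 hours

0.1011 hours


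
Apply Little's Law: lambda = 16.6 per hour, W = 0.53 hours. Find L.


L = lambda * W = 16.6 * 0.53 = 8.8

8.8


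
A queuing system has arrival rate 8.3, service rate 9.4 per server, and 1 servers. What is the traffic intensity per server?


rho = lambda / (c * mu) = 8.3 / (1 * 9.4) = 0.883

0.883


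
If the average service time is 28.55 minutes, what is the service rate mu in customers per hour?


mu = 60 / avg_service_time = 60 / 28.55 = 2.1 per hour

2.1 per hour


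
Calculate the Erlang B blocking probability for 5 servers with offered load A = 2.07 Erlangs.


B(N,A) = (A^N/N!) / sum(A^k/k!, k=0..N) with N=5, A=2.07 = 0.0407

0.0407


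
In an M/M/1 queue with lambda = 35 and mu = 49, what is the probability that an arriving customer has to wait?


P(wait) = rho = lambda/mu = 35/49 = 0.7143

0.7143


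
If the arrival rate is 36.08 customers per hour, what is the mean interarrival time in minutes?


Mean interarrival time = 60/lambda = 60/36.08 = 1.66 minutes

1.66 minutes


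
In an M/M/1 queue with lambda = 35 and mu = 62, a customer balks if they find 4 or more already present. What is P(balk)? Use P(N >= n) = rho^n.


P(N >= 4) = rho^4 = (35/62)^4 = 0.1016

0.1016


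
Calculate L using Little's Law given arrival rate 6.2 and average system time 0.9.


L = lambda * W = 6.2 * 0.9 = 5.58

5.58


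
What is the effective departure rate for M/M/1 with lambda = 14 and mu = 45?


For a stable queue (lambda < mu), throughput = lambda = 14 per hour

14 per hour


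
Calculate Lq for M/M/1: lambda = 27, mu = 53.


rho = 27/53; Lq = rho^2/(1-rho) = 0.53

0.53


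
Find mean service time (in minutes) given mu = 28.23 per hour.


Mean service time = 60/mu = 60/28.23 = 2.13 minutes

2.13 minutes


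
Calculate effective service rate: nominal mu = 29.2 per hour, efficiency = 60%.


Effective rate = mu * efficiency = 29.2 * 0.6 = 17.52 per hour

17.52 per hour


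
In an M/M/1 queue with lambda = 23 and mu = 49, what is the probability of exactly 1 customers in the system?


rho = 23/49; P(n) = (1-rho)*rho^n = (1-23/49)*(23/49)^1 = 0.2491

0.2491


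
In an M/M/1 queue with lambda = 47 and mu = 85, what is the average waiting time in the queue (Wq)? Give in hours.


rho = 47/85; Wq = rho/(mu - lambda) = 0.0146 hours

0.0146 hours


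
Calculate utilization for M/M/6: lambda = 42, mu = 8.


rho = lambda/(c*mu) = 42/(6*8) = 0.875

0.875


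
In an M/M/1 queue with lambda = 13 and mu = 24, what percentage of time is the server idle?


Idle fraction = (1 - rho) * 100 = (1 - 13/24) * 100 = 45.8%

45.8%


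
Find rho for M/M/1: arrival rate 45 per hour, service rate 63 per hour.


rho = lambda/mu = 45/63 = 0.7143

0.7143


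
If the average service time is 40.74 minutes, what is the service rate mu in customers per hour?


mu = 60 / avg_service_time = 60 / 40.74 = 1.47 per hour

1.47 per hour


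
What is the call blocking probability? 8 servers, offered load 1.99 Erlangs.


B(N,A) = (A^N/N!) / sum(A^k/k!, k=0..N) with N=8, A=1.99 = 0.0008

0.0008


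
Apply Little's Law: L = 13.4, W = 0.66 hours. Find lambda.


lambda = L / W = 13.4 / 0.66 = 20.3 per hour

20.3 per hour


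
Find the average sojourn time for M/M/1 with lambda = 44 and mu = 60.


W = 1/(mu - lambda) = 1/(60 - 44) = 0.0625 hours

0.0625 hours


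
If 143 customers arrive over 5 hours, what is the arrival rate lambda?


lambda = total arrivals / time = 143 / 5 = 28.6 per hour

28.6 per hour


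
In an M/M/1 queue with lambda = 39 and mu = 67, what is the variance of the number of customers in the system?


rho = 39/67; Var(N) = rho/(1-rho)^2 = 3.33

3.33


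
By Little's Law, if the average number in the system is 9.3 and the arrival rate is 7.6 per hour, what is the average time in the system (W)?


W = L / lambda = 9.3 / 7.6 = 1.2237 hours

1.2237 hours


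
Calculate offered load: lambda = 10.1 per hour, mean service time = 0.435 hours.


Offered load a = lambda * E[S] = 10.1 * 0.435 = 4.39 Erlangs

4.39 Erlangs


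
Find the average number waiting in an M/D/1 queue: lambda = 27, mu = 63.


M/D/1: Lq = rho^2 / (2*(1-rho)) where rho = 27/63; Lq = 0.16

0.16


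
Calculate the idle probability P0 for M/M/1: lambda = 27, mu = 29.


P0 = 1 - rho = 1 - 27/29 = 0.069

0.069


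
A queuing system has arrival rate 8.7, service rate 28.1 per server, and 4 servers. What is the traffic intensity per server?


rho = lambda / (c * mu) = 8.7 / (4 * 28.1) = 0.0774

0.0774


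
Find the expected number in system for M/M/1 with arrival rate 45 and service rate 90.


rho = 45/90; L = rho/(1-rho) = 1.0

1.0


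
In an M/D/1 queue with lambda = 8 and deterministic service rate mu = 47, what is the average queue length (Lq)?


M/D/1: Lq = rho^2 / (2*(1-rho)) where rho = 8/47; Lq = 0.02

0.02


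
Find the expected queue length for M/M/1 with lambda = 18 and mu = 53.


rho = 18/53; Lq = rho^2/(1-rho) = 0.17

0.17


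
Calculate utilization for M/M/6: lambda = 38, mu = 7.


rho = lambda/(c*mu) = 38/(6*7) = 0.9048

0.9048


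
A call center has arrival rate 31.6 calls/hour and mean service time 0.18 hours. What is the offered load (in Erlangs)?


Offered load a = lambda * E[S] = 31.6 * 0.18 = 5.69 Erlangs

5.69 Erlangs


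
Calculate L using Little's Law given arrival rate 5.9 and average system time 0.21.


L = lambda * W = 5.9 * 0.21 = 1.24

1.24


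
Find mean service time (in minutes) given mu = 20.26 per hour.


Mean service time = 60/mu = 60/20.26 = 2.96 minutes

2.96 minutes


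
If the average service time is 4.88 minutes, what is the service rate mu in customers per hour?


mu = 60 / avg_service_time = 60 / 4.88 = 12.3 per hour

12.3 per hour


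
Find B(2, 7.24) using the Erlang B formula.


B(N,A) = (A^N/N!) / sum(A^k/k!, k=0..N) with N=2, A=7.24 = 0.7608

0.7608


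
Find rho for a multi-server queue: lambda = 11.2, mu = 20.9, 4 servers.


rho = lambda / (c * mu) = 11.2 / (4 * 20.9) = 0.134

0.134


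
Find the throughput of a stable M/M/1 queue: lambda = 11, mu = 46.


For a stable queue (lambda < mu), throughput = lambda = 11 per hour

11 per hour


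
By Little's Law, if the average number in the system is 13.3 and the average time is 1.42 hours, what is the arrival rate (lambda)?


lambda = L / W = 13.3 / 1.42 = 9.37 per hour

9.37 per hour


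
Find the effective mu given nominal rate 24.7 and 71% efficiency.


Effective rate = mu * efficiency = 24.7 * 0.71 = 17.54 per hour

17.54 per hour


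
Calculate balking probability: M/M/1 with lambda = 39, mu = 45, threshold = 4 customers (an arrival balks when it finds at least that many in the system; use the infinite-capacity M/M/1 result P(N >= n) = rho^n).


P(N >= 4) = rho^4 = (39/45)^4 = 0.5642

0.5642


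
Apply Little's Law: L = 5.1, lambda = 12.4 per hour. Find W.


W = L / lambda = 5.1 / 12.4 = 0.4113 hours

0.4113 hours


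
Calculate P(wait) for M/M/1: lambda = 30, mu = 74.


P(wait) = rho = lambda/mu = 30/74 = 0.4054

0.4054


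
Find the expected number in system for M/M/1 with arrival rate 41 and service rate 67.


rho = 41/67; L = rho/(1-rho) = 1.58

1.58


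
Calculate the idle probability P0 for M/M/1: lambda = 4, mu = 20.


P0 = 1 - rho = 1 - 4/20 = 0.8

0.8


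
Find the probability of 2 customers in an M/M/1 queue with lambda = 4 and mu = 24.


rho = 4/24; P(n) = (1-rho)*rho^n = (1-4/24)*(4/24)^2 = 0.0231

0.0231


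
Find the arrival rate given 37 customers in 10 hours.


lambda = total arrivals / time = 37 / 10 = 3.7 per hour

3.7 per hour


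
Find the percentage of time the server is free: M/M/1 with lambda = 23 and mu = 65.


Idle fraction = (1 - rho) * 100 = (1 - 23/65) * 100 = 64.6%

64.6%


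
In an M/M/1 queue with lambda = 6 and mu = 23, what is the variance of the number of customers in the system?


rho = 6/23; Var(N) = rho/(1-rho)^2 = 0.48

0.48


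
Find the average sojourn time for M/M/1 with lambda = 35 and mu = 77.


W = 1/(mu - lambda) = 1/(77 - 35) = 0.0238 hours

0.0238 hours


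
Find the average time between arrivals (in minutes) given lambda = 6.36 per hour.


Mean interarrival time = 60/lambda = 60/6.36 = 9.43 minutes

9.43 minutes


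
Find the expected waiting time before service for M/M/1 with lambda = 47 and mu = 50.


rho = 47/50; Wq = rho/(mu - lambda) = 0.3133 hours

0.3133 hours


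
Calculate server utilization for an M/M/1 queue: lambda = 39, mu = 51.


rho = lambda/mu = 39/51 = 0.7647

0.7647


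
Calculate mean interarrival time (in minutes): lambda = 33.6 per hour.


Mean interarrival time = 60/lambda = 60/33.6 = 1.79 minutes

1.79 minutes


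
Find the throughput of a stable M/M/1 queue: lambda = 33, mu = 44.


For a stable queue (lambda < mu), throughput = lambda = 33 per hour

33 per hour


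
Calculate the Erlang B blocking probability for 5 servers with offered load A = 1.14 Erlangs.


B(N,A) = (A^N/N!) / sum(A^k/k!, k=0..N) with N=5, A=1.14 = 0.0051

0.0051


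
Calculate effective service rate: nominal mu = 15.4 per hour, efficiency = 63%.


Effective rate = mu * efficiency = 15.4 * 0.63 = 9.7 per hour

9.7 per hour


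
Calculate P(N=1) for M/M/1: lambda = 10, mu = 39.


rho = 10/39; P(n) = (1-rho)*rho^n = (1-10/39)*(10/39)^1 = 0.1907

0.1907


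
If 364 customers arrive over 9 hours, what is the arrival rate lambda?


lambda = total arrivals / time = 364 / 9 = 40.44 per hour

40.44 per hour


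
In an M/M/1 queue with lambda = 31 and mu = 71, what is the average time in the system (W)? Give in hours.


W = 1/(mu - lambda) = 1/(71 - 31) = 0.025 hours

0.025 hours


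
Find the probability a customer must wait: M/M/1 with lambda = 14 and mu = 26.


P(wait) = rho = lambda/mu = 14/26 = 0.5385

0.5385


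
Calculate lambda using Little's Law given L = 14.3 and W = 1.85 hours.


lambda = L / W = 14.3 / 1.85 = 7.73 per hour

7.73 per hour


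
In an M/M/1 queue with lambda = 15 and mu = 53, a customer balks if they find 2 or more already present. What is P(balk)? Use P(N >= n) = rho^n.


P(N >= 2) = rho^2 = (15/53)^2 = 0.0801

0.0801


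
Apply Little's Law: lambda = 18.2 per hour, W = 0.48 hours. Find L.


L = lambda * W = 18.2 * 0.48 = 8.74

8.74


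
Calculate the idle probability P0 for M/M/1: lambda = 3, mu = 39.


P0 = 1 - rho = 1 - 3/39 = 0.9231

0.9231


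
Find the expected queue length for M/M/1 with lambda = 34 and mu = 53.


rho = 34/53; Lq = rho^2/(1-rho) = 1.15

1.15


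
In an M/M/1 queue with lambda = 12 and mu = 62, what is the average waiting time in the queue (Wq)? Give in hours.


rho = 12/62; Wq = rho/(mu - lambda) = 0.0039 hours

0.0039 hours


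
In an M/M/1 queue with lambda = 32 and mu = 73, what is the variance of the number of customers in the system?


rho = 32/73; Var(N) = rho/(1-rho)^2 = 1.39

1.39


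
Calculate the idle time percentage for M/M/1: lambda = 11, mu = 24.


Idle fraction = (1 - rho) * 100 = (1 - 11/24) * 100 = 54.2%

54.2%


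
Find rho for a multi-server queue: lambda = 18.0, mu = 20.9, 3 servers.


rho = lambda / (c * mu) = 18.0 / (3 * 20.9) = 0.2871

0.2871


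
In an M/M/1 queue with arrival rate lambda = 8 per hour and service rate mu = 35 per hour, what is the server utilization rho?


rho = lambda/mu = 8/35 = 0.2286

0.2286


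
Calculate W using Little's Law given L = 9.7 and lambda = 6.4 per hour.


W = L / lambda = 9.7 / 6.4 = 1.5156 hours

1.5156 hours


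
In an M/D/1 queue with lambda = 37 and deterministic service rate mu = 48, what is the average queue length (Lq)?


M/D/1: Lq = rho^2 / (2*(1-rho)) where rho = 37/48; Lq = 1.3

1.3


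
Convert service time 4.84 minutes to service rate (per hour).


mu = 60 / avg_service_time = 60 / 4.84 = 12.4 per hour

12.4 per hour


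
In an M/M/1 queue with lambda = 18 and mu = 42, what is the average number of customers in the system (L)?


rho = 18/42; L = rho/(1-rho) = 0.75

0.75


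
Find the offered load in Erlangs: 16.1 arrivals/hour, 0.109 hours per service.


Offered load a = lambda * E[S] = 16.1 * 0.109 = 1.75 Erlangs

1.75 Erlangs


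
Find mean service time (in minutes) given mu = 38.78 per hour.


Mean service time = 60/mu = 60/38.78 = 1.55 minutes

1.55 minutes


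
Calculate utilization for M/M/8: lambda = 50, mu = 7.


rho = lambda/(c*mu) = 50/(8*7) = 0.8929

0.8929


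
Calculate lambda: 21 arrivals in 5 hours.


lambda = total arrivals / time = 21 / 5 = 4.2 per hour

4.2 per hour


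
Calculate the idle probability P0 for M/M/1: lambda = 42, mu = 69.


P0 = 1 - rho = 1 - 42/69 = 0.3913

0.3913


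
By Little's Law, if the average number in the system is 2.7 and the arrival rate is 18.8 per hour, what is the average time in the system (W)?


W = L / lambda = 2.7 / 18.8 = 0.1436 hours

0.1436 hours


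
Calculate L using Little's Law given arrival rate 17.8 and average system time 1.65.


L = lambda * W = 17.8 * 1.65 = 29.37

29.37


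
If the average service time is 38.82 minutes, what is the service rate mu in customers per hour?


mu = 60 / avg_service_time = 60 / 38.82 = 1.55 per hour

1.55 per hour


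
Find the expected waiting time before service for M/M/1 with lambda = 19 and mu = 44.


rho = 19/44; Wq = rho/(mu - lambda) = 0.0173 hours

0.0173 hours


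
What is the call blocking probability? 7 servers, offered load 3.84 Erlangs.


B(N,A) = (A^N/N!) / sum(A^k/k!, k=0..N) with N=7, A=3.84 = 0.0548

0.0548


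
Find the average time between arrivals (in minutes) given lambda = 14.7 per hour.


Mean interarrival time = 60/lambda = 60/14.7 = 4.08 minutes

4.08 minutes


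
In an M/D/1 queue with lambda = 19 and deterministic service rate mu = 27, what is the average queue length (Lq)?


M/D/1: Lq = rho^2 / (2*(1-rho)) where rho = 19/27; Lq = 0.84

0.84


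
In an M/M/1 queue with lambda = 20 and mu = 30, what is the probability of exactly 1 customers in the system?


rho = 20/30; P(n) = (1-rho)*rho^n = (1-20/30)*(20/30)^1 = 0.2222

0.2222


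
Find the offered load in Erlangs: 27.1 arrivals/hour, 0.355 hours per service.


Offered load a = lambda * E[S] = 27.1 * 0.355 = 9.62 Erlangs

9.62 Erlangs


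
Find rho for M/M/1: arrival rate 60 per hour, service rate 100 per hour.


rho = lambda/mu = 60/100 = 0.6

0.6


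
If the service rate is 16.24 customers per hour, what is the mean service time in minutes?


Mean service time = 60/mu = 60/16.24 = 3.69 minutes

3.69 minutes


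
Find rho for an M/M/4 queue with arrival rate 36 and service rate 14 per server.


rho = lambda/(c*mu) = 36/(4*14) = 0.6429

0.6429


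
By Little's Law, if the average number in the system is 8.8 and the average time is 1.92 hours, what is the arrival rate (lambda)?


lambda = L / W = 8.8 / 1.92 = 4.58 per hour

4.58 per hour


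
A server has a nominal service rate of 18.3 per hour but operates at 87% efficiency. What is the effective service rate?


Effective rate = mu * efficiency = 18.3 * 0.87 = 15.92 per hour

15.92 per hour


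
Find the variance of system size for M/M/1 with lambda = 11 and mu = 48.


rho = 11/48; Var(N) = rho/(1-rho)^2 = 0.39

0.39


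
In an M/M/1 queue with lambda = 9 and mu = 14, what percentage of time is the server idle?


Idle fraction = (1 - rho) * 100 = (1 - 9/14) * 100 = 35.7%

35.7%


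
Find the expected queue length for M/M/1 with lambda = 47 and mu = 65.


rho = 47/65; Lq = rho^2/(1-rho) = 1.89

1.89


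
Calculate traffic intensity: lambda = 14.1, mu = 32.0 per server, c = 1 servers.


rho = lambda / (c * mu) = 14.1 / (1 * 32.0) = 0.4406

0.4406


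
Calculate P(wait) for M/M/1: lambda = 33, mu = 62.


P(wait) = rho = lambda/mu = 33/62 = 0.5323

0.5323


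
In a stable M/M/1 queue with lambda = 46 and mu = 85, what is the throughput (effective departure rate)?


For a stable queue (lambda < mu), throughput = lambda = 46 per hour

46 per hour


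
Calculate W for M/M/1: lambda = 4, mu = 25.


W = 1/(mu - lambda) = 1/(25 - 4) = 0.0476 hours

0.0476 hours


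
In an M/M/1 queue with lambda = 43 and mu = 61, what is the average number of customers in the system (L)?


rho = 43/61; L = rho/(1-rho) = 2.39

2.39


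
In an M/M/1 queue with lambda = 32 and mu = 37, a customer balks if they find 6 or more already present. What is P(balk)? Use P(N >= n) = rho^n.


P(N >= 6) = rho^6 = (32/37)^6 = 0.4185

0.4185


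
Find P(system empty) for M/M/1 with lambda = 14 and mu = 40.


P0 = 1 - rho = 1 - 14/40 = 0.65

0.65


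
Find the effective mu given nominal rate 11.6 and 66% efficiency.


Effective rate = mu * efficiency = 11.6 * 0.66 = 7.66 per hour

7.66 per hour


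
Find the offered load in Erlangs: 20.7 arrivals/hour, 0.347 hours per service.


Offered load a = lambda * E[S] = 20.7 * 0.347 = 7.18 Erlangs

7.18 Erlangs


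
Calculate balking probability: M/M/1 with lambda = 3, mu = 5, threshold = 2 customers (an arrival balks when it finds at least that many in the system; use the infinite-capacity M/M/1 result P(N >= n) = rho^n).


P(N >= 2) = rho^2 = (3/5)^2 = 0.36

0.36


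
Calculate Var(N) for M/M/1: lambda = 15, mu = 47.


rho = 15/47; Var(N) = rho/(1-rho)^2 = 0.69

0.69


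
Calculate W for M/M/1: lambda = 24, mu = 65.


W = 1/(mu - lambda) = 1/(65 - 24) = 0.0244 hours

0.0244 hours


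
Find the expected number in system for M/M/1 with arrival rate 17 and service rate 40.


rho = 17/40; L = rho/(1-rho) = 0.74

0.74


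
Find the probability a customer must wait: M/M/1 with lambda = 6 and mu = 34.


P(wait) = rho = lambda/mu = 6/34 = 0.1765

0.1765


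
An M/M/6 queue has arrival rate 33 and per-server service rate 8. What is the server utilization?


rho = lambda/(c*mu) = 33/(6*8) = 0.6875

0.6875


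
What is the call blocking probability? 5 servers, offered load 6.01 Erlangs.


B(N,A) = (A^N/N!) / sum(A^k/k!, k=0..N) with N=5, A=6.01 = 0.3611

0.3611


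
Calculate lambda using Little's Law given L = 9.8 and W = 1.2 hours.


lambda = L / W = 9.8 / 1.2 = 8.17 per hour

8.17 per hour


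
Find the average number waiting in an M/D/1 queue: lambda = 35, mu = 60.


M/D/1: Lq = rho^2 / (2*(1-rho)) where rho = 35/60; Lq = 0.41

0.41


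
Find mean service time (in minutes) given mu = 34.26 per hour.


Mean service time = 60/mu = 60/34.26 = 1.75 minutes

1.75 minutes


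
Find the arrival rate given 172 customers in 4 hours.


lambda = total arrivals / time = 172 / 4 = 43.0 per hour

43.0 per hour


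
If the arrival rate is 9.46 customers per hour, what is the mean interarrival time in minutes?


Mean interarrival time = 60/lambda = 60/9.46 = 6.34 minutes

6.34 minutes


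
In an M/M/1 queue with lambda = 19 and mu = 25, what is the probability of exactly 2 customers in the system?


rho = 19/25; P(n) = (1-rho)*rho^n = (1-19/25)*(19/25)^2 = 0.1386

0.1386


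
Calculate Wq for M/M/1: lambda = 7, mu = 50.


rho = 7/50; Wq = rho/(mu - lambda) = 0.0033 hours

0.0033 hours


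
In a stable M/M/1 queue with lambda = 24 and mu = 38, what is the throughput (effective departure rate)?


For a stable queue (lambda < mu), throughput = lambda = 24 per hour

24 per hour


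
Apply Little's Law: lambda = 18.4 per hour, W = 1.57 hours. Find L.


L = lambda * W = 18.4 * 1.57 = 28.89

28.89


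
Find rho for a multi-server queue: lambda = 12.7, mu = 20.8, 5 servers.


rho = lambda / (c * mu) = 12.7 / (5 * 20.8) = 0.1221

0.1221


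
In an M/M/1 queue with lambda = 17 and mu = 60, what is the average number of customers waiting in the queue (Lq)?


rho = 17/60; Lq = rho^2/(1-rho) = 0.11

0.11


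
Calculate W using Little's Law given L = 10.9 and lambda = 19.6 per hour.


W = L / lambda = 10.9 / 19.6 = 0.5561 hours

0.5561 hours


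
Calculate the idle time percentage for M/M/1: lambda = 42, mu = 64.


Idle fraction = (1 - rho) * 100 = (1 - 42/64) * 100 = 34.4%

34.4%


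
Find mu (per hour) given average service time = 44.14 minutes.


mu = 60 / avg_service_time = 60 / 44.14 = 1.36 per hour

1.36 per hour


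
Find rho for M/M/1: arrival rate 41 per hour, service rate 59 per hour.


rho = lambda/mu = 41/59 = 0.6949

0.6949


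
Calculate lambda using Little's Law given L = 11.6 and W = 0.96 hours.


lambda = L / W = 11.6 / 0.96 = 12.08 per hour

12.08 per hour


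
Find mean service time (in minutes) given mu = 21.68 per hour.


Mean service time = 60/mu = 60/21.68 = 2.77 minutes

2.77 minutes


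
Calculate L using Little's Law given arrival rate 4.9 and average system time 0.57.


L = lambda * W = 4.9 * 0.57 = 2.79

2.79


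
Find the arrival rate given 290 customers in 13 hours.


lambda = total arrivals / time = 290 / 13 = 22.31 per hour

22.31 per hour


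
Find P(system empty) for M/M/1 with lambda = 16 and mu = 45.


P0 = 1 - rho = 1 - 16/45 = 0.6444

0.6444


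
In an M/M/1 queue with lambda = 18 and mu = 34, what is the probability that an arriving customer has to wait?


P(wait) = rho = lambda/mu = 18/34 = 0.5294

0.5294


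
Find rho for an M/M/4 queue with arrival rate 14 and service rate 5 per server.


rho = lambda/(c*mu) = 14/(4*5) = 0.7

0.7


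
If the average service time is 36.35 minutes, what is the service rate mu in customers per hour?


mu = 60 / avg_service_time = 60 / 36.35 = 1.65 per hour

1.65 per hour


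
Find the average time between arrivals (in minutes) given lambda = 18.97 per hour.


Mean interarrival time = 60/lambda = 60/18.97 = 3.16 minutes

3.16 minutes


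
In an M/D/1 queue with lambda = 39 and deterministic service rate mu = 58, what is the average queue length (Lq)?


M/D/1: Lq = rho^2 / (2*(1-rho)) where rho = 39/58; Lq = 0.69

0.69


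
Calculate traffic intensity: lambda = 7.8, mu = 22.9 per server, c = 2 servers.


rho = lambda / (c * mu) = 7.8 / (2 * 22.9) = 0.1703

0.1703


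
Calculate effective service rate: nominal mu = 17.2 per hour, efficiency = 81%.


Effective rate = mu * efficiency = 17.2 * 0.81 = 13.93 per hour

13.93 per hour


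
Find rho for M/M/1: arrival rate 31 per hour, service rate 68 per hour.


rho = lambda/mu = 31/68 = 0.4559

0.4559


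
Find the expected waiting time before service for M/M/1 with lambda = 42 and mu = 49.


rho = 42/49; Wq = rho/(mu - lambda) = 0.1224 hours

0.1224 hours


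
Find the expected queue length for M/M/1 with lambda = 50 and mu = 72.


rho = 50/72; Lq = rho^2/(1-rho) = 1.58

1.58


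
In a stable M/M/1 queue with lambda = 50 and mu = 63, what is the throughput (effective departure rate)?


For a stable queue (lambda < mu), throughput = lambda = 50 per hour

50 per hour


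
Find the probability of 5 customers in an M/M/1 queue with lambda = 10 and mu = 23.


rho = 10/23; P(n) = (1-rho)*rho^n = (1-10/23)*(10/23)^5 = 0.0088

0.0088


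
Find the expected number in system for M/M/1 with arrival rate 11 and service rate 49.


rho = 11/49; L = rho/(1-rho) = 0.29

0.29


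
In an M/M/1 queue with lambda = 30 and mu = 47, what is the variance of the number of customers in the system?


rho = 30/47; Var(N) = rho/(1-rho)^2 = 4.88

4.88


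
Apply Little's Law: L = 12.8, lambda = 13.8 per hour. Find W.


W = L / lambda = 12.8 / 13.8 = 0.9275 hours

0.9275 hours


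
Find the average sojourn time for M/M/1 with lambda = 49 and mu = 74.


W = 1/(mu - lambda) = 1/(74 - 49) = 0.04 hours

0.04 hours


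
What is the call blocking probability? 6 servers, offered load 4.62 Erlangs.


B(N,A) = (A^N/N!) / sum(A^k/k!, k=0..N) with N=6, A=4.62 = 0.1632

0.1632


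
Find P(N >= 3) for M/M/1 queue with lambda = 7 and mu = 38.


P(N >= 3) = rho^3 = (7/38)^3 = 0.0063

0.0063


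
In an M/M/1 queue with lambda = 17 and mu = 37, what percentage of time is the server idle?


Idle fraction = (1 - rho) * 100 = (1 - 17/37) * 100 = 54.1%

54.1%


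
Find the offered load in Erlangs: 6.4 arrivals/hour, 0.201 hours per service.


Offered load a = lambda * E[S] = 6.4 * 0.201 = 1.29 Erlangs

1.29 Erlangs


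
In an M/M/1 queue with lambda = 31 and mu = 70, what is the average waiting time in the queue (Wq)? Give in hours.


rho = 31/70; Wq = rho/(mu - lambda) = 0.0114 hours

0.0114 hours


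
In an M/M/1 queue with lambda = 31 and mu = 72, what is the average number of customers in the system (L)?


rho = 31/72; L = rho/(1-rho) = 0.76

0.76


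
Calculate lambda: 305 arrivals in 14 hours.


lambda = total arrivals / time = 305 / 14 = 21.79 per hour

21.79 per hour


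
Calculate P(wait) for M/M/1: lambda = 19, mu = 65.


P(wait) = rho = lambda/mu = 19/65 = 0.2923

0.2923


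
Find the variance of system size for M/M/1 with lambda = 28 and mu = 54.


rho = 28/54; Var(N) = rho/(1-rho)^2 = 2.24

2.24


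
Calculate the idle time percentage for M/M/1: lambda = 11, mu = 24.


Idle fraction = (1 - rho) * 100 = (1 - 11/24) * 100 = 54.2%

54.2%


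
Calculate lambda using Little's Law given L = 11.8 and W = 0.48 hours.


lambda = L / W = 11.8 / 0.48 = 24.58 per hour

24.58 per hour


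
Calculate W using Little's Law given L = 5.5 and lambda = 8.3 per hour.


W = L / lambda = 5.5 / 8.3 = 0.6627 hours

0.6627 hours


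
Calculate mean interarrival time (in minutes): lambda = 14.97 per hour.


Mean interarrival time = 60/lambda = 60/14.97 = 4.01 minutes

4.01 minutes


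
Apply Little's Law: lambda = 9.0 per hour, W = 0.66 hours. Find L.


L = lambda * W = 9.0 * 0.66 = 5.94

5.94


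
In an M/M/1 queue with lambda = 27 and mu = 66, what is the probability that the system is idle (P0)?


P0 = 1 - rho = 1 - 27/66 = 0.5909

0.5909


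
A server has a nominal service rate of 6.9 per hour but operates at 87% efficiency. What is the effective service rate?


Effective rate = mu * efficiency = 6.9 * 0.87 = 6.0 per hour

6.0 per hour


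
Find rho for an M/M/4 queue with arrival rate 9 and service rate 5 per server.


rho = lambda/(c*mu) = 9/(4*5) = 0.45

0.45


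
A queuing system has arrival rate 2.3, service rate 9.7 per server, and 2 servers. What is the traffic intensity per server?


rho = lambda / (c * mu) = 2.3 / (2 * 9.7) = 0.1186

0.1186


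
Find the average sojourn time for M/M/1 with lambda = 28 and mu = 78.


W = 1/(mu - lambda) = 1/(78 - 28) = 0.02 hours

0.02 hours


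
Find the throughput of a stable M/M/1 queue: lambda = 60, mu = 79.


For a stable queue (lambda < mu), throughput = lambda = 60 per hour

60 per hour


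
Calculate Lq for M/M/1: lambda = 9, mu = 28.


rho = 9/28; Lq = rho^2/(1-rho) = 0.15

0.15


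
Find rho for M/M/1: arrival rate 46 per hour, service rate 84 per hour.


rho = lambda/mu = 46/84 = 0.5476

0.5476


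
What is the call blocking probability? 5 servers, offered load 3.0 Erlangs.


B(N,A) = (A^N/N!) / sum(A^k/k!, k=0..N) with N=5, A=3.0 = 0.1101

0.1101


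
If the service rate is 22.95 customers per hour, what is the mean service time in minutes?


Mean service time = 60/mu = 60/22.95 = 2.61 minutes

2.61 minutes


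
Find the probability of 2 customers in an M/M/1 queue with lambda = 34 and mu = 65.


rho = 34/65; P(n) = (1-rho)*rho^n = (1-34/65)*(34/65)^2 = 0.1305

0.1305


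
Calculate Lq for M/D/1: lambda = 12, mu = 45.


M/D/1: Lq = rho^2 / (2*(1-rho)) where rho = 12/45; Lq = 0.05

0.05


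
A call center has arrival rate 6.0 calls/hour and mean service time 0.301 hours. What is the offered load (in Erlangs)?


Offered load a = lambda * E[S] = 6.0 * 0.301 = 1.81 Erlangs

1.81 Erlangs


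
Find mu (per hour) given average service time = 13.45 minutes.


mu = 60 / avg_service_time = 60 / 13.45 = 4.46 per hour

4.46 per hour


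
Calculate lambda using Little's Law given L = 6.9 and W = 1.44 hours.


lambda = L / W = 6.9 / 1.44 = 4.79 per hour

4.79 per hour


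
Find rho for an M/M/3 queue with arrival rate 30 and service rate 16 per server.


rho = lambda/(c*mu) = 30/(3*16) = 0.625

0.625


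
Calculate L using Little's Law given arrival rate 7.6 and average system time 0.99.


L = lambda * W = 7.6 * 0.99 = 7.52

7.52


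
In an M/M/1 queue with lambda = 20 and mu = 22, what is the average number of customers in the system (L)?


rho = 20/22; L = rho/(1-rho) = 10.0

10.0


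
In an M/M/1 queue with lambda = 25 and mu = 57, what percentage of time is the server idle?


Idle fraction = (1 - rho) * 100 = (1 - 25/57) * 100 = 56.1%

56.1%


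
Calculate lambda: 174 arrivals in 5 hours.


lambda = total arrivals / time = 174 / 5 = 34.8 per hour

34.8 per hour


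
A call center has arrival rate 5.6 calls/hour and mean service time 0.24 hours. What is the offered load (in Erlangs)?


Offered load a = lambda * E[S] = 5.6 * 0.24 = 1.34 Erlangs

1.34 Erlangs


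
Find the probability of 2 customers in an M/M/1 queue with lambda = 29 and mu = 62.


rho = 29/62; P(n) = (1-rho)*rho^n = (1-29/62)*(29/62)^2 = 0.1164

0.1164


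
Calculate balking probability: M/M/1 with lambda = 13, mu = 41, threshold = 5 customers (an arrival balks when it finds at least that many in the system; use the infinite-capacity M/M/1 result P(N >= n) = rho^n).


P(N >= 5) = rho^5 = (13/41)^5 = 0.0032

0.0032


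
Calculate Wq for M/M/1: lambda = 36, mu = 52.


rho = 36/52; Wq = rho/(mu - lambda) = 0.0433 hours

0.0433 hours
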